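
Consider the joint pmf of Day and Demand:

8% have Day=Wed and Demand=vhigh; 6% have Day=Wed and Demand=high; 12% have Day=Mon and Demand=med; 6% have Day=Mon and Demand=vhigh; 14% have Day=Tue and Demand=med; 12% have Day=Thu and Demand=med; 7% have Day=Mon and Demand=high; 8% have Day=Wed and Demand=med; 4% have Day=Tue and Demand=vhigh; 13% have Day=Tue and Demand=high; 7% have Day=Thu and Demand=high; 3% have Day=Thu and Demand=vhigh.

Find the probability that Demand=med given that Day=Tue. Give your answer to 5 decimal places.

0.45161

P(Day=Tue) = 0.14 + 0.13 + 0.04 = 0.31.
P(Demand=med | Day=Tue) = 0.14/0.31 = 0.45161.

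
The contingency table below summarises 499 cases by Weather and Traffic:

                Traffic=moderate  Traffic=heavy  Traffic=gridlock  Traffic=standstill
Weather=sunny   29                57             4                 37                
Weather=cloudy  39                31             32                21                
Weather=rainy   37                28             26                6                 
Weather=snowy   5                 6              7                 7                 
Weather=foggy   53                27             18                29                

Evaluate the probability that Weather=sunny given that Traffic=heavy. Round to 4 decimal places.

0.3826

Total with Traffic=heavy: 57 + 31 + 28 + 6 + 27 = 149.
P(Weather=sunny | Traffic=heavy) = 57/149 = 0.3826.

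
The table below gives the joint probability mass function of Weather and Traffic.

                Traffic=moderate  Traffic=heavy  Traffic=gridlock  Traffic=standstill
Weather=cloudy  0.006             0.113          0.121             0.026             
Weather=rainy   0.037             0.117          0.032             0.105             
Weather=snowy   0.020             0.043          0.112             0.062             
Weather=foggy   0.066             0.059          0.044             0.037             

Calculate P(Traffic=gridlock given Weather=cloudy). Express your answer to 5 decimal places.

0.45489

P(Weather=cloudy) = 0.006 + 0.113 + 0.121 + 0.026 = 0.266.
P(Traffic=gridlock | Weather=cloudy) = 0.121/0.266 = 0.45489.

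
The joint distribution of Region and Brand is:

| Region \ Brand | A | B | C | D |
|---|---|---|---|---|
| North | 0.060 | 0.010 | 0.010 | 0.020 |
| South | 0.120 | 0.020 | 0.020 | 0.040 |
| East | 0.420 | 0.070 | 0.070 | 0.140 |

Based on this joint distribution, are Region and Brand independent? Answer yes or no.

Every cell satisfies P(Region,Brand) = P(Region)·P(Brand). For instance P(Region=North) = 0.100, P(Brand=A) = 0.600, and 0.100×0.600 = 0.060 matches the joint entry. So Region and Brand are independent.

yes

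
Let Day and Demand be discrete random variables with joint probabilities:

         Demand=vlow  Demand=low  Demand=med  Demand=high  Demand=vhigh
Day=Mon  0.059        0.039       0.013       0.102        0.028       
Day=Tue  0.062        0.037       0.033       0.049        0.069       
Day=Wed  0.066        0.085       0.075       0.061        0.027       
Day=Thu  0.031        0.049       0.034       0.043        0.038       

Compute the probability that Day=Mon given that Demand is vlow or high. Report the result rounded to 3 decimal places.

0.340

P(Demand=vlow) = 0.059 + 0.062 + 0.066 + 0.031 = 0.218.
P(Demand=high) = 0.102 + 0.049 + 0.061 + 0.043 = 0.255.
P(Demand ∈ {vlow, high}) = 0.218 + 0.255 = 0.473; P(Day=Mon, Demand ∈ {vlow, high}) = 0.059 + 0.102 = 0.161.
P(Day=Mon | Demand ∈ {vlow, high}) = 0.161/0.473 = 0.340.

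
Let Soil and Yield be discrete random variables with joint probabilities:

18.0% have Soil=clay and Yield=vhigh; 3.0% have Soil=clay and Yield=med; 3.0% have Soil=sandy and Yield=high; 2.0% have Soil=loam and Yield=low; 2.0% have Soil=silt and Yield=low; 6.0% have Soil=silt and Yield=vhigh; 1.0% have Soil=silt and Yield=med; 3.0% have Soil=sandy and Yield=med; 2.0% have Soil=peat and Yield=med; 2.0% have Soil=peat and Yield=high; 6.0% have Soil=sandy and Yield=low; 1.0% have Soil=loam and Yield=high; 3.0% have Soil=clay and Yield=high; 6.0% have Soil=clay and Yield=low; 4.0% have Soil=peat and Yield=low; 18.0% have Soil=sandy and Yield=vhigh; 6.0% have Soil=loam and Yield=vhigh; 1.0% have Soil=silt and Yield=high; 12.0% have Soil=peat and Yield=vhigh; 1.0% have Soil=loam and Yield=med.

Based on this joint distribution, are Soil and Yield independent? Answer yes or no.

Every cell satisfies P(Soil,Yield) = P(Soil)·P(Yield). For instance P(Soil=silt) = 0.100, P(Yield=med) = 0.100, and 0.100×0.100 = 0.010 matches the joint entry. So Soil and Yield are independent.

yes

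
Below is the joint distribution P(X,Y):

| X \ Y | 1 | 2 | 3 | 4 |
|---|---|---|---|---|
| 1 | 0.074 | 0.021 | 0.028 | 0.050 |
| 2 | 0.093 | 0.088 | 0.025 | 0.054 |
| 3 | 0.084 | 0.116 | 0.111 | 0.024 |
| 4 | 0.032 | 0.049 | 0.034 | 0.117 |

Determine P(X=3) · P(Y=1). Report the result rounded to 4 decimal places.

0.0948

P(X=3) = 0.084 + 0.116 + 0.111 + 0.024 = 0.335.
P(Y=1) = 0.074 + 0.093 + 0.084 + 0.032 = 0.283.
Product: 0.335 × 0.283 = 0.0948.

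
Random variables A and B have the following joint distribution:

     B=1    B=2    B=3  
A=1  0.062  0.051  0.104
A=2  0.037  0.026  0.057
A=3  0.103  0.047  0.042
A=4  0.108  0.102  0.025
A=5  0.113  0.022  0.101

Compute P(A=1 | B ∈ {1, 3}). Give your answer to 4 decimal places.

P(B=1) = 0.062 + 0.037 + 0.103 + 0.108 + 0.113 = 0.423.
P(B=3) = 0.104 + 0.057 + 0.042 + 0.025 + 0.101 = 0.329.
P(B ∈ {1, 3}) = 0.423 + 0.329 = 0.752; P(A=1, B ∈ {1, 3}) = 0.062 + 0.104 = 0.166.
P(A=1 | B ∈ {1, 3}) = 0.166/0.752 = 0.2207.

0.2207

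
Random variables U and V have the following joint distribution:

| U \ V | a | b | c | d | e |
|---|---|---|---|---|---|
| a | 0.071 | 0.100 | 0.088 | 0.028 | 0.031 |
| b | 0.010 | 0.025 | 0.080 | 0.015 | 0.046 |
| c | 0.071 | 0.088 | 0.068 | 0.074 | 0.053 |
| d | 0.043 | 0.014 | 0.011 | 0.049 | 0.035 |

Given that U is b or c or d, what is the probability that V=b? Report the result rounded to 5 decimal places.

0.18622

P(U=b) = 0.010 + 0.025 + 0.080 + 0.015 + 0.046 = 0.176.
P(U=c) = 0.071 + 0.088 + 0.068 + 0.074 + 0.053 = 0.354.
P(U=d) = 0.043 + 0.014 + 0.011 + 0.049 + 0.035 = 0.152.
P(U ∈ {b, c, d}) = 0.176 + 0.354 + 0.152 = 0.682; P(V=b, U ∈ {b, c, d}) = 0.025 + 0.088 + 0.014 = 0.127.
P(V=b | U ∈ {b, c, d}) = 0.127/0.682 = 0.18622.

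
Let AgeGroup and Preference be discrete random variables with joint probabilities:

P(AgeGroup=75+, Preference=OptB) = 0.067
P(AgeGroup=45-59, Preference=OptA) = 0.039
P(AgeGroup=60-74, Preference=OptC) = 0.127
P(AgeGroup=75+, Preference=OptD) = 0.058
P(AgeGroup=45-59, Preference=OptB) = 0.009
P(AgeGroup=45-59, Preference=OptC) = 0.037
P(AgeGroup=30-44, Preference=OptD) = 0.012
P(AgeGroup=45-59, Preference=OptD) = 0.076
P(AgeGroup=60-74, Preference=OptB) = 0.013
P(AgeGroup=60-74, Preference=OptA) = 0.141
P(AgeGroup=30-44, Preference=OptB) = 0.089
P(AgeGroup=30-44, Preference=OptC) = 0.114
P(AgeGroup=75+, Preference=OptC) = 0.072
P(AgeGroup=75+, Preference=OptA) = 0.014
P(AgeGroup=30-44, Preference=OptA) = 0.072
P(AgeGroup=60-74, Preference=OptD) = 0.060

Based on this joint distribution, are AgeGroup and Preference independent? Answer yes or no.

P(AgeGroup=60-74) = 0.341 and P(Preference=OptA) = 0.266, so their product is 0.09071, but P(AgeGroup=60-74, Preference=OptA) = 0.141. Since these differ, AgeGroup and Preference are not independent.

no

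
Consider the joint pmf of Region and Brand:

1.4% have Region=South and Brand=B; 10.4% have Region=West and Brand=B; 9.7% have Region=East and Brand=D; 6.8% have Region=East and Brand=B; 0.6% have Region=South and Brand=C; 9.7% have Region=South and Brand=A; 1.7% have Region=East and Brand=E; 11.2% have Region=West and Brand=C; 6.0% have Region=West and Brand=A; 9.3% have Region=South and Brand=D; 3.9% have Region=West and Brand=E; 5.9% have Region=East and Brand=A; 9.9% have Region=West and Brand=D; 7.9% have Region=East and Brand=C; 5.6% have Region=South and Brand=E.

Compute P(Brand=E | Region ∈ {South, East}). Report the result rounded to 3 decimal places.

P(Region=South) = 0.097 + 0.014 + 0.006 + 0.093 + 0.056 = 0.266.
P(Region=East) = 0.059 + 0.068 + 0.079 + 0.097 + 0.017 = 0.320.
P(Region ∈ {South, East}) = 0.266 + 0.320 = 0.586; P(Brand=E, Region ∈ {South, East}) = 0.056 + 0.017 = 0.073.
P(Brand=E | Region ∈ {South, East}) = 0.073/0.586 = 0.125.

0.125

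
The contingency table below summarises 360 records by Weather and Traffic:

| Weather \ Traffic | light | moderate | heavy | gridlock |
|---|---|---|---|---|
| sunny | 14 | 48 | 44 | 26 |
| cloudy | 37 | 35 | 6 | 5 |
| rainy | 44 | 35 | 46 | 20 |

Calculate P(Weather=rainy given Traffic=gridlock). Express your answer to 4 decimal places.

0.3922

Total with Traffic=gridlock: 26 + 5 + 20 = 51.
P(Weather=rainy | Traffic=gridlock) = 20/51 = 0.3922.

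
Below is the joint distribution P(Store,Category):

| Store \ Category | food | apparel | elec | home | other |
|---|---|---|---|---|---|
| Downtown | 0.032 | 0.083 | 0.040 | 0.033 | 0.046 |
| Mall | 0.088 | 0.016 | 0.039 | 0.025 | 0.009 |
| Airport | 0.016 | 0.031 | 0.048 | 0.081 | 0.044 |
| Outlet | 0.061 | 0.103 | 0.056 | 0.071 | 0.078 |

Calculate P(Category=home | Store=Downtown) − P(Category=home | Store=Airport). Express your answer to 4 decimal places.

P(Store=Downtown) = 0.032 + 0.083 + 0.040 + 0.033 + 0.046 = 0.234; P(Category=home | Store=Downtown) = 0.033/0.234 = 0.14103.
P(Store=Airport) = 0.016 + 0.031 + 0.048 + 0.081 + 0.044 = 0.220; P(Category=home | Store=Airport) = 0.081/0.220 = 0.36818.
Difference = -0.2272.

-0.2272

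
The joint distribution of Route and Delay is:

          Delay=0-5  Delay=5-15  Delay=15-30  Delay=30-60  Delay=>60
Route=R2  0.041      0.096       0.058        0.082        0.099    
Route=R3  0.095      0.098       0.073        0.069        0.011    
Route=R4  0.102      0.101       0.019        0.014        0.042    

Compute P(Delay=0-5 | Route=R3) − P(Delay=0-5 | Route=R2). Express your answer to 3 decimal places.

0.166

P(Route=R3) = 0.095 + 0.098 + 0.073 + 0.069 + 0.011 = 0.346; P(Delay=0-5 | Route=R3) = 0.095/0.346 = 0.2746.
P(Route=R2) = 0.041 + 0.096 + 0.058 + 0.082 + 0.099 = 0.376; P(Delay=0-5 | Route=R2) = 0.041/0.376 = 0.1090.
Difference = 0.166.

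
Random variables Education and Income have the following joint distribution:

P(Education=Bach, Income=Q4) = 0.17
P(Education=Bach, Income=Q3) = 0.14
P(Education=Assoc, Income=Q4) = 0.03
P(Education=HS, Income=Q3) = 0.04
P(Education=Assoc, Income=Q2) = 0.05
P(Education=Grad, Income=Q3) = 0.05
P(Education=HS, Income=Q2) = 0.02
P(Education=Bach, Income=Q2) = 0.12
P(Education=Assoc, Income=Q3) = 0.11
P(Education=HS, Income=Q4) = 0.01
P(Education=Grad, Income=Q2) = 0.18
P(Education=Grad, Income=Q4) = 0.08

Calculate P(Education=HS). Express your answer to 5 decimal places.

P(Education=HS) = 0.02 + 0.04 + 0.01 = 0.07.

0.07000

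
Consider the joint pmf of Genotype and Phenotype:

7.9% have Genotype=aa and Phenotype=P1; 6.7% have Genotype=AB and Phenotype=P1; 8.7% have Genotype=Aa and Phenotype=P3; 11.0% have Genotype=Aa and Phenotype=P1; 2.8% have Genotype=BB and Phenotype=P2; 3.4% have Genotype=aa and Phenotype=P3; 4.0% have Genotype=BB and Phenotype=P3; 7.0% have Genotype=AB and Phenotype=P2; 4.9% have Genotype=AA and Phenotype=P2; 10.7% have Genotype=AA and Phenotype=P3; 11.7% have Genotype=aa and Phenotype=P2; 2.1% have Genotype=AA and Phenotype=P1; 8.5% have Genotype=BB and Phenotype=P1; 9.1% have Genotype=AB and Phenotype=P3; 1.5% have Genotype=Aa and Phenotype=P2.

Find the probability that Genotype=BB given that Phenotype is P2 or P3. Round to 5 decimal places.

P(Phenotype=P2) = 0.049 + 0.015 + 0.117 + 0.070 + 0.028 = 0.279.
P(Phenotype=P3) = 0.107 + 0.087 + 0.034 + 0.091 + 0.040 = 0.359.
P(Phenotype ∈ {P2, P3}) = 0.279 + 0.359 = 0.638; P(Genotype=BB, Phenotype ∈ {P2, P3}) = 0.028 + 0.040 = 0.068.
P(Genotype=BB | Phenotype ∈ {P2, P3}) = 0.068/0.638 = 0.10658.

0.10658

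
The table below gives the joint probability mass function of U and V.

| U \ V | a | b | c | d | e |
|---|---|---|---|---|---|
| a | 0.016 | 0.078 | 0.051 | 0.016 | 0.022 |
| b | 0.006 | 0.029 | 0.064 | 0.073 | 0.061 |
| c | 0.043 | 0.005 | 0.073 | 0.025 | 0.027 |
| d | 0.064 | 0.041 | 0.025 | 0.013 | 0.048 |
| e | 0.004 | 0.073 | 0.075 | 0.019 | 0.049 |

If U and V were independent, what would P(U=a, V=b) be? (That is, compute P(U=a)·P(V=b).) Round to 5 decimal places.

0.04136

P(U=a) = 0.016 + 0.078 + 0.051 + 0.016 + 0.022 = 0.183.
P(V=b) = 0.078 + 0.029 + 0.005 + 0.041 + 0.073 = 0.226.
Product: 0.183 × 0.226 = 0.04136.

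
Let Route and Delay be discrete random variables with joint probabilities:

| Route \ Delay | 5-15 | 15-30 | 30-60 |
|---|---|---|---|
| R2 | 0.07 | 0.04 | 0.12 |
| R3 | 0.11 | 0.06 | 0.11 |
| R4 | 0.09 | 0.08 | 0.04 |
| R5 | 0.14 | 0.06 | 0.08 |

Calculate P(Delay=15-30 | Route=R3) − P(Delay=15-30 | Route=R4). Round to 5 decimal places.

P(Route=R3) = 0.11 + 0.06 + 0.11 = 0.28; P(Delay=15-30 | Route=R3) = 0.06/0.28 = 0.214286.
P(Route=R4) = 0.09 + 0.08 + 0.04 = 0.21; P(Delay=15-30 | Route=R4) = 0.08/0.21 = 0.380952.
Difference = -0.16667.

-0.16667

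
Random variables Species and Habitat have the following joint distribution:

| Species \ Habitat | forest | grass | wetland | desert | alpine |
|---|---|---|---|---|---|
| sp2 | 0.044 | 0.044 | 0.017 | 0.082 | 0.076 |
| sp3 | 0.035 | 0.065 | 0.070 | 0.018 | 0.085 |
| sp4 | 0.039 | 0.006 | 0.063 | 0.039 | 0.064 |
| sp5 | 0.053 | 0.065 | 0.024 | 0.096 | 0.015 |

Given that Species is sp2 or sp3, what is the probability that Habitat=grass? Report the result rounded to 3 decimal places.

P(Species=sp2) = 0.044 + 0.044 + 0.017 + 0.082 + 0.076 = 0.263.
P(Species=sp3) = 0.035 + 0.065 + 0.070 + 0.018 + 0.085 = 0.273.
P(Species ∈ {sp2, sp3}) = 0.263 + 0.273 = 0.536; P(Habitat=grass, Species ∈ {sp2, sp3}) = 0.044 + 0.065 = 0.109.
P(Habitat=grass | Species ∈ {sp2, sp3}) = 0.109/0.536 = 0.203.

0.203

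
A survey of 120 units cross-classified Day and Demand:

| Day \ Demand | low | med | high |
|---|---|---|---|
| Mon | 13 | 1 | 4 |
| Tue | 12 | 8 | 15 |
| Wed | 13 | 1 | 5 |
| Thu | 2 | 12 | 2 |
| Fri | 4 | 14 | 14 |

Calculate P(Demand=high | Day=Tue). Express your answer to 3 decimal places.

Total with Day=Tue: 12 + 8 + 15 = 35.
P(Demand=high | Day=Tue) = 15/35 = 0.429.

0.429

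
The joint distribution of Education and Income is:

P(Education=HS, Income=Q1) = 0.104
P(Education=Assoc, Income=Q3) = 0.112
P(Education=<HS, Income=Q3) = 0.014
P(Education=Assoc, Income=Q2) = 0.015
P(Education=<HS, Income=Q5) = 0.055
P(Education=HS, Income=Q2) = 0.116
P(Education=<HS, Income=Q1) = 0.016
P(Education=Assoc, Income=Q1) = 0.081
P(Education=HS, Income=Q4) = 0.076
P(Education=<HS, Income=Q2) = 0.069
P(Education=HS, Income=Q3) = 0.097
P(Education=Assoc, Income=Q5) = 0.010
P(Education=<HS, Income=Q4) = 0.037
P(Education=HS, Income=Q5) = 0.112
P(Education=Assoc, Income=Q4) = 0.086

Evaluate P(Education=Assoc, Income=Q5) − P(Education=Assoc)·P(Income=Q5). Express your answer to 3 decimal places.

-0.044

P(Education=Assoc) = 0.081 + 0.015 + 0.112 + 0.086 + 0.010 = 0.304.
P(Income=Q5) = 0.055 + 0.112 + 0.010 = 0.177.
P(Education=Assoc, Income=Q5) − P(Education=Assoc)P(Income=Q5) = 0.010 − 0.304×0.177 = -0.044.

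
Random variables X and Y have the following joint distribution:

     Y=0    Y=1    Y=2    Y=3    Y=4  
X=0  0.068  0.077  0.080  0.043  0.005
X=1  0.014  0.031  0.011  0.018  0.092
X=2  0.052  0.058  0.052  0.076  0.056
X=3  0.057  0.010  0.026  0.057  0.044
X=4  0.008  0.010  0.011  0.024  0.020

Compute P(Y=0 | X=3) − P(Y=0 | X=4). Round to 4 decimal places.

0.1842

P(X=3) = 0.057 + 0.010 + 0.026 + 0.057 + 0.044 = 0.194; P(Y=0 | X=3) = 0.057/0.194 = 0.29381.
P(X=4) = 0.008 + 0.010 + 0.011 + 0.024 + 0.020 = 0.073; P(Y=0 | X=4) = 0.008/0.073 = 0.10959.
Difference = 0.1842.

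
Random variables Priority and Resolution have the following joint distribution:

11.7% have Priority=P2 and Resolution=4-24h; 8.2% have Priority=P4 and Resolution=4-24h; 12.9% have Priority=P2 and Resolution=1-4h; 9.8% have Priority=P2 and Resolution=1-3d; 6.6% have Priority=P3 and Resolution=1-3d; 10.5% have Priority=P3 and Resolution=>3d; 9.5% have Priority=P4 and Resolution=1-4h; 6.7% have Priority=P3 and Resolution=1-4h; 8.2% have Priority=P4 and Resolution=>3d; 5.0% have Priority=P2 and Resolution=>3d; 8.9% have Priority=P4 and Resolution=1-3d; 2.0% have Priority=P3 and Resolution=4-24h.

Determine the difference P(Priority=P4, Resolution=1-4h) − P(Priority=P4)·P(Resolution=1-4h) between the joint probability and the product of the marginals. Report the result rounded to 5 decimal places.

P(Priority=P4) = 0.095 + 0.082 + 0.089 + 0.082 = 0.348.
P(Resolution=1-4h) = 0.129 + 0.067 + 0.095 = 0.291.
P(Priority=P4, Resolution=1-4h) − P(Priority=P4)P(Resolution=1-4h) = 0.095 − 0.348×0.291 = -0.00627.

-0.00627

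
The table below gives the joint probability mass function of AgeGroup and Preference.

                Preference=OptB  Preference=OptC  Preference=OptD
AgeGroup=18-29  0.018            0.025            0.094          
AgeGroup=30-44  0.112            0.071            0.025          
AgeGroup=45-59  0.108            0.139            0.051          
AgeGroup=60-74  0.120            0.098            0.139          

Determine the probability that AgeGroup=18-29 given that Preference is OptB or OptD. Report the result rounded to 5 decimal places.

0.16792

P(Preference=OptB) = 0.018 + 0.112 + 0.108 + 0.120 = 0.358.
P(Preference=OptD) = 0.094 + 0.025 + 0.051 + 0.139 = 0.309.
P(Preference ∈ {OptB, OptD}) = 0.358 + 0.309 = 0.667; P(AgeGroup=18-29, Preference ∈ {OptB, OptD}) = 0.018 + 0.094 = 0.112.
P(AgeGroup=18-29 | Preference ∈ {OptB, OptD}) = 0.112/0.667 = 0.16792.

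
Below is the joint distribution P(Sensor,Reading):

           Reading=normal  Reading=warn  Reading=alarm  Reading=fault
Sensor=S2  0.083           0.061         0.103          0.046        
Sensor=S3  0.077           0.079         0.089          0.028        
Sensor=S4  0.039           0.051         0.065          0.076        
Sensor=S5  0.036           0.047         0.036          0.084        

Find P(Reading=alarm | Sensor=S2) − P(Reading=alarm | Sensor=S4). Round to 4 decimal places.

P(Sensor=S2) = 0.083 + 0.061 + 0.103 + 0.046 = 0.293; P(Reading=alarm | Sensor=S2) = 0.103/0.293 = 0.35154.
P(Sensor=S4) = 0.039 + 0.051 + 0.065 + 0.076 = 0.231; P(Reading=alarm | Sensor=S4) = 0.065/0.231 = 0.28139.
Difference = 0.0702.

0.0702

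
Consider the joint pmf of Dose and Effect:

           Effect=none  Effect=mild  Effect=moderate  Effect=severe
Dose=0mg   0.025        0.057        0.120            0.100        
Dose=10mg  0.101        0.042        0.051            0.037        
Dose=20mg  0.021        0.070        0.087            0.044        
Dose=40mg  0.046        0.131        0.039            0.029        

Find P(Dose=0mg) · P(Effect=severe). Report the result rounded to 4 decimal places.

P(Dose=0mg) = 0.025 + 0.057 + 0.120 + 0.100 = 0.302.
P(Effect=severe) = 0.100 + 0.037 + 0.044 + 0.029 = 0.210.
Product: 0.302 × 0.210 = 0.0634.

0.0634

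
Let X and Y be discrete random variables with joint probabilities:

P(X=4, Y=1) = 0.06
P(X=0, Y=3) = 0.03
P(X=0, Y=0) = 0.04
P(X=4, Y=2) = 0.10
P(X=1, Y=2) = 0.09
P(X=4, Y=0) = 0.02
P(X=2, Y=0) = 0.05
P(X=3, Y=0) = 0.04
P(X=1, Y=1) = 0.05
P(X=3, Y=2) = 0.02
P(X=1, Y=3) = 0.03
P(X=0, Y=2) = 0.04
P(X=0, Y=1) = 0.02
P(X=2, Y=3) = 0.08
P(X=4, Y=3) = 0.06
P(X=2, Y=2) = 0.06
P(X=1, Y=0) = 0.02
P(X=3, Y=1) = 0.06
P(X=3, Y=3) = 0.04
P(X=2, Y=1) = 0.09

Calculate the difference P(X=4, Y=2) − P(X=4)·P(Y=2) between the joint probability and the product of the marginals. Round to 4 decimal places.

P(X=4) = 0.02 + 0.06 + 0.10 + 0.06 = 0.24.
P(Y=2) = 0.04 + 0.09 + 0.06 + 0.02 + 0.10 = 0.31.
P(X=4, Y=2) − P(X=4)P(Y=2) = 0.10 − 0.24×0.31 = 0.0256.

0.0256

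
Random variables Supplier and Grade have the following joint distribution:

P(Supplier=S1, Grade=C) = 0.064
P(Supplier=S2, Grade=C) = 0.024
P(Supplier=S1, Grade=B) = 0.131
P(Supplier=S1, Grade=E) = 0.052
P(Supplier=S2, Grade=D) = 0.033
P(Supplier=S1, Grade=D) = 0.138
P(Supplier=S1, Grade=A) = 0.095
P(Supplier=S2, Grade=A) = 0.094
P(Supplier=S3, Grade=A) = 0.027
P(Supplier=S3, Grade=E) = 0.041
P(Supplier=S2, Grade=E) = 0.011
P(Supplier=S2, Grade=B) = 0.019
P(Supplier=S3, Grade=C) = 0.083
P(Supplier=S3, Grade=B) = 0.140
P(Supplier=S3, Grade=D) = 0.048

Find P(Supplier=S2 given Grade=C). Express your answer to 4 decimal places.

0.1404

P(Grade=C) = 0.064 + 0.024 + 0.083 = 0.171.
P(Supplier=S2 | Grade=C) = 0.024/0.171 = 0.1404.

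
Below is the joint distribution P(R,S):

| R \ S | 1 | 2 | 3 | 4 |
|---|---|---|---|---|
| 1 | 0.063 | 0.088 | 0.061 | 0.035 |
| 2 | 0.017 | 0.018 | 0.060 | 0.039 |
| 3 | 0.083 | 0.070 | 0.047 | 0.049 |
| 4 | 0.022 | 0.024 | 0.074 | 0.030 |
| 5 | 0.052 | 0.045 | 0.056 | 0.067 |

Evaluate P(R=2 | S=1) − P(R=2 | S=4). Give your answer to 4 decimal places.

-0.1055

P(S=1) = 0.063 + 0.017 + 0.083 + 0.022 + 0.052 = 0.237; P(R=2 | S=1) = 0.017/0.237 = 0.07173.
P(S=4) = 0.035 + 0.039 + 0.049 + 0.030 + 0.067 = 0.220; P(R=2 | S=4) = 0.039/0.220 = 0.17727.
Difference = -0.1055.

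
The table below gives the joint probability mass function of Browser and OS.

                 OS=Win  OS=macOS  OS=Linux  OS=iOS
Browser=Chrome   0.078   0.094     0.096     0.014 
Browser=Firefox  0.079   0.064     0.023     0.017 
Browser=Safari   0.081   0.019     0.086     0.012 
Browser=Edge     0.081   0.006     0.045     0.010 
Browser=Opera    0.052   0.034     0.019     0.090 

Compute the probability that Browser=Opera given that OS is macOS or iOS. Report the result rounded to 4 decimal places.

P(OS=macOS) = 0.094 + 0.064 + 0.019 + 0.006 + 0.034 = 0.217.
P(OS=iOS) = 0.014 + 0.017 + 0.012 + 0.010 + 0.090 = 0.143.
P(OS ∈ {macOS, iOS}) = 0.217 + 0.143 = 0.360; P(Browser=Opera, OS ∈ {macOS, iOS}) = 0.034 + 0.090 = 0.124.
P(Browser=Opera | OS ∈ {macOS, iOS}) = 0.124/0.360 = 0.3444.

0.3444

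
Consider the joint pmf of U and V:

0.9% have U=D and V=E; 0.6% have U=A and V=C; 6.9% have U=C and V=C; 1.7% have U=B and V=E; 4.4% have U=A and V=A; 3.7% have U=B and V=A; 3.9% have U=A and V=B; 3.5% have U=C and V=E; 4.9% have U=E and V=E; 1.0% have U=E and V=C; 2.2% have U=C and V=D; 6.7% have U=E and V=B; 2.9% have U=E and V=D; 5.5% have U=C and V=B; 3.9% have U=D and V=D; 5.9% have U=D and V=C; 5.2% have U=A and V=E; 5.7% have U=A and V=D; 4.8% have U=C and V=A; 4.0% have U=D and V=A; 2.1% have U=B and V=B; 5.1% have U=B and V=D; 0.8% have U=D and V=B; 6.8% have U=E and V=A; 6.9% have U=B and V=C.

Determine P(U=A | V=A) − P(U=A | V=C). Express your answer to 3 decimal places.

0.157

P(V=A) = 0.044 + 0.037 + 0.048 + 0.040 + 0.068 = 0.237; P(U=A | V=A) = 0.044/0.237 = 0.1857.
P(V=C) = 0.006 + 0.069 + 0.069 + 0.059 + 0.010 = 0.213; P(U=A | V=C) = 0.006/0.213 = 0.0282.
Difference = 0.157.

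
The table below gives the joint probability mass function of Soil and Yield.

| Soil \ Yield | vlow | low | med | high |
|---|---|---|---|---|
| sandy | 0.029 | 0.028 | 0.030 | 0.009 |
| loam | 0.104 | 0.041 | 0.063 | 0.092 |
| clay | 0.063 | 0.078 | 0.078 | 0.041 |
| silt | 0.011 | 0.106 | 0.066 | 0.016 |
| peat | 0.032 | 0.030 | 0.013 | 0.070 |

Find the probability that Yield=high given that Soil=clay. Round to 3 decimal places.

P(Soil=clay) = 0.063 + 0.078 + 0.078 + 0.041 = 0.260.
P(Yield=high | Soil=clay) = 0.041/0.260 = 0.158.

0.158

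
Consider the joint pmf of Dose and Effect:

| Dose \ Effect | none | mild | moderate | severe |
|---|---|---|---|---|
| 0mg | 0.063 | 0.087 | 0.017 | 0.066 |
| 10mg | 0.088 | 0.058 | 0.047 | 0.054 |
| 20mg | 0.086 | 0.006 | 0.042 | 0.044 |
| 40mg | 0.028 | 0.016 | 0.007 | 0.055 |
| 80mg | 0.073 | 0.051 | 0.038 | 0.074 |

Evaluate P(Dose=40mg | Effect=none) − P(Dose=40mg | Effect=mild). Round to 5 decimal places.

P(Effect=none) = 0.063 + 0.088 + 0.086 + 0.028 + 0.073 = 0.338; P(Dose=40mg | Effect=none) = 0.028/0.338 = 0.082840.
P(Effect=mild) = 0.087 + 0.058 + 0.006 + 0.016 + 0.051 = 0.218; P(Dose=40mg | Effect=mild) = 0.016/0.218 = 0.073394.
Difference = 0.00945.

0.00945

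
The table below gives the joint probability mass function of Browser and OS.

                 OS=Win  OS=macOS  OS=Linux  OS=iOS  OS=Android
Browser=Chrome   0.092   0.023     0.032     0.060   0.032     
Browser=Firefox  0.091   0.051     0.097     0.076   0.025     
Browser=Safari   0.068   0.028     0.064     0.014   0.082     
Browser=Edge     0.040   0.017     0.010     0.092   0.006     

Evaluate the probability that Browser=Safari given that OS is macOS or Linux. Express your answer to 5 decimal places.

P(OS=macOS) = 0.023 + 0.051 + 0.028 + 0.017 = 0.119.
P(OS=Linux) = 0.032 + 0.097 + 0.064 + 0.010 = 0.203.
P(OS ∈ {macOS, Linux}) = 0.119 + 0.203 = 0.322; P(Browser=Safari, OS ∈ {macOS, Linux}) = 0.028 + 0.064 = 0.092.
P(Browser=Safari | OS ∈ {macOS, Linux}) = 0.092/0.322 = 0.28571.

0.28571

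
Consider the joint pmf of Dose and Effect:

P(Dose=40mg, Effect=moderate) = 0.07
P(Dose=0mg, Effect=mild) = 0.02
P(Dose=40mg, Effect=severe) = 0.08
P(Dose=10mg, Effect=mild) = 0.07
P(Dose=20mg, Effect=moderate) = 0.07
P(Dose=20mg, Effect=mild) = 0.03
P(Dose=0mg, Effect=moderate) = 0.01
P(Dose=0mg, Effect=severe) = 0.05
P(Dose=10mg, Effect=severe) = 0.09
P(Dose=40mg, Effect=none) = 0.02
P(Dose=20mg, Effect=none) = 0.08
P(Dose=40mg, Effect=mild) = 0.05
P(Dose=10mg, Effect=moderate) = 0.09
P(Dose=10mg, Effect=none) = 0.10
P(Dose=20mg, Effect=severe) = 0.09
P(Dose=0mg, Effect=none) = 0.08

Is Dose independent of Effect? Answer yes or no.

no

P(Dose=40mg) = 0.22 and P(Effect=none) = 0.28, so their product is 0.0616, but P(Dose=40mg, Effect=none) = 0.02. Since these differ, Dose and Effect are not independent.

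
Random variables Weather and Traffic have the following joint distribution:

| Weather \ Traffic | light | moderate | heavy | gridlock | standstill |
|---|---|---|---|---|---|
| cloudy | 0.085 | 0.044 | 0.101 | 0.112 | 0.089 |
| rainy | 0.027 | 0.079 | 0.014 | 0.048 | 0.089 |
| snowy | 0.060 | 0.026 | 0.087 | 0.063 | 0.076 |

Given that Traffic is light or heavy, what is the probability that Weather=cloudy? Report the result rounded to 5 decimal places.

0.49733

P(Traffic=light) = 0.085 + 0.027 + 0.060 = 0.172.
P(Traffic=heavy) = 0.101 + 0.014 + 0.087 = 0.202.
P(Traffic ∈ {light, heavy}) = 0.172 + 0.202 = 0.374; P(Weather=cloudy, Traffic ∈ {light, heavy}) = 0.085 + 0.101 = 0.186.
P(Weather=cloudy | Traffic ∈ {light, heavy}) = 0.186/0.374 = 0.49733.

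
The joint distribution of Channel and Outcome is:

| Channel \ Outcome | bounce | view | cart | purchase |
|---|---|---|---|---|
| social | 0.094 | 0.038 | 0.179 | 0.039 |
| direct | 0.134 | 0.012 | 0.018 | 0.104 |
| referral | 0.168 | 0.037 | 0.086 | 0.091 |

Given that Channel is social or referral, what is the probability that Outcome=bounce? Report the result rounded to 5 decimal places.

P(Channel=social) = 0.094 + 0.038 + 0.179 + 0.039 = 0.350.
P(Channel=referral) = 0.168 + 0.037 + 0.086 + 0.091 = 0.382.
P(Channel ∈ {social, referral}) = 0.350 + 0.382 = 0.732; P(Outcome=bounce, Channel ∈ {social, referral}) = 0.094 + 0.168 = 0.262.
P(Outcome=bounce | Channel ∈ {social, referral}) = 0.262/0.732 = 0.35792.

0.35792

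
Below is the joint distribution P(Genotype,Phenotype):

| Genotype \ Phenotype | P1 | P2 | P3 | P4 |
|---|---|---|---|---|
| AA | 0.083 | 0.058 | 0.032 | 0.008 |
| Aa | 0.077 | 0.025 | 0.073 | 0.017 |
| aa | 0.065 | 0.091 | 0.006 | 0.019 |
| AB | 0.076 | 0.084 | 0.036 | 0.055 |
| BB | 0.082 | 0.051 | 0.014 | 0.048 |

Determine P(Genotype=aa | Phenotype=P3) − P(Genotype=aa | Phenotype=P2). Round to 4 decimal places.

P(Phenotype=P3) = 0.032 + 0.073 + 0.006 + 0.036 + 0.014 = 0.161; P(Genotype=aa | Phenotype=P3) = 0.006/0.161 = 0.03727.
P(Phenotype=P2) = 0.058 + 0.025 + 0.091 + 0.084 + 0.051 = 0.309; P(Genotype=aa | Phenotype=P2) = 0.091/0.309 = 0.29450.
Difference = -0.2572.

-0.2572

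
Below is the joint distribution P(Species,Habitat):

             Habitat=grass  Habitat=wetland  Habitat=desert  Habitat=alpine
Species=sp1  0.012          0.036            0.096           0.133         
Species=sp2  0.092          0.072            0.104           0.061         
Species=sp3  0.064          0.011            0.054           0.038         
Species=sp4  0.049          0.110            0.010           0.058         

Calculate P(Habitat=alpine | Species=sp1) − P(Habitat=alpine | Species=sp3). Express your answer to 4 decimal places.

0.2526

P(Species=sp1) = 0.012 + 0.036 + 0.096 + 0.133 = 0.277; P(Habitat=alpine | Species=sp1) = 0.133/0.277 = 0.48014.
P(Species=sp3) = 0.064 + 0.011 + 0.054 + 0.038 = 0.167; P(Habitat=alpine | Species=sp3) = 0.038/0.167 = 0.22754.
Difference = 0.2526.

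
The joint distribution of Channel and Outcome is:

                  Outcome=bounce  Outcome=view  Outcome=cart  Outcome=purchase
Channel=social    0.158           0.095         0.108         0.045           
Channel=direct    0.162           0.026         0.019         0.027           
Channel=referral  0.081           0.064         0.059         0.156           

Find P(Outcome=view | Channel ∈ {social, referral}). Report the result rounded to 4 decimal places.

0.2076

P(Channel=social) = 0.158 + 0.095 + 0.108 + 0.045 = 0.406.
P(Channel=referral) = 0.081 + 0.064 + 0.059 + 0.156 = 0.360.
P(Channel ∈ {social, referral}) = 0.406 + 0.360 = 0.766; P(Outcome=view, Channel ∈ {social, referral}) = 0.095 + 0.064 = 0.159.
P(Outcome=view | Channel ∈ {social, referral}) = 0.159/0.766 = 0.2076.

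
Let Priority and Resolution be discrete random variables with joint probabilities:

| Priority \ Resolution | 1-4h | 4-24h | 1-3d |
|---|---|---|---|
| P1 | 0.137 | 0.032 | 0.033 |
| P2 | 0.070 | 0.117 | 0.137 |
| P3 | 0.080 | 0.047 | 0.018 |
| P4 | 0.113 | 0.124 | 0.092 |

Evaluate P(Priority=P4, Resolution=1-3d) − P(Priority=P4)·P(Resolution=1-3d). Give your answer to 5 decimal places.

-0.00012

P(Priority=P4) = 0.113 + 0.124 + 0.092 = 0.329.
P(Resolution=1-3d) = 0.033 + 0.137 + 0.018 + 0.092 = 0.280.
P(Priority=P4, Resolution=1-3d) − P(Priority=P4)P(Resolution=1-3d) = 0.092 − 0.329×0.280 = -0.00012.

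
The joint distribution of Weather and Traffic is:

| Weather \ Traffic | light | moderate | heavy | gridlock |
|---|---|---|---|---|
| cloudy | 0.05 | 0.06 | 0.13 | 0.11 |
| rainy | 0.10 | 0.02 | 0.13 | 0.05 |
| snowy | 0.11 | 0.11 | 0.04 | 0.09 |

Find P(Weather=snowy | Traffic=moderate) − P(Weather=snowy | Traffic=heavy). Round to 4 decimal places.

P(Traffic=moderate) = 0.06 + 0.02 + 0.11 = 0.19; P(Weather=snowy | Traffic=moderate) = 0.11/0.19 = 0.57895.
P(Traffic=heavy) = 0.13 + 0.13 + 0.04 = 0.30; P(Weather=snowy | Traffic=heavy) = 0.04/0.30 = 0.13333.
Difference = 0.4456.

0.4456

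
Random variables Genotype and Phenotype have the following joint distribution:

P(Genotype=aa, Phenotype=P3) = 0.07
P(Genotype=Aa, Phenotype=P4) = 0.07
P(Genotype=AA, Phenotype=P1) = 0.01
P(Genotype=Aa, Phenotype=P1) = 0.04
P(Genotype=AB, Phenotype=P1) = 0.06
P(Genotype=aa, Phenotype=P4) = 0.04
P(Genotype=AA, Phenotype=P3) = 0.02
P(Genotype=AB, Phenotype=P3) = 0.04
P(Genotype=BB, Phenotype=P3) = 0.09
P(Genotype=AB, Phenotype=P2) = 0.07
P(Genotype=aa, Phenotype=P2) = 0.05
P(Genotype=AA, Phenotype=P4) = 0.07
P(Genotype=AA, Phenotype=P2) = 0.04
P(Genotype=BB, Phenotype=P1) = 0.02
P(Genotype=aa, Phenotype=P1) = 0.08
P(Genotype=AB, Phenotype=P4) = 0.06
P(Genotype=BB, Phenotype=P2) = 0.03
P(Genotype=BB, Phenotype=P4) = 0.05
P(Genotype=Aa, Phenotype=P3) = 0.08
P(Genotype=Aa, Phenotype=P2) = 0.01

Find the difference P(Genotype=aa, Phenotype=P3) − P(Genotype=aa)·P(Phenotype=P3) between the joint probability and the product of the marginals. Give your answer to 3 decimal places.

-0.002

P(Genotype=aa) = 0.08 + 0.05 + 0.07 + 0.04 = 0.24.
P(Phenotype=P3) = 0.02 + 0.08 + 0.07 + 0.04 + 0.09 = 0.30.
P(Genotype=aa, Phenotype=P3) − P(Genotype=aa)P(Phenotype=P3) = 0.07 − 0.24×0.30 = -0.002.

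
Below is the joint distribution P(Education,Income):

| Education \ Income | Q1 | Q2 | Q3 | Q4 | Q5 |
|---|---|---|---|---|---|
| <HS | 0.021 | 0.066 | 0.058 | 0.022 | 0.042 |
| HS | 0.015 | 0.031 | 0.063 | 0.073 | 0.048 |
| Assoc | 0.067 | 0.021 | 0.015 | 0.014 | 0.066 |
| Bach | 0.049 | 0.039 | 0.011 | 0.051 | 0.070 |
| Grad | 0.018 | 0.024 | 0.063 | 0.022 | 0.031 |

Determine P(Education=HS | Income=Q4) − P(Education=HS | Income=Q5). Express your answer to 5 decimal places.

P(Income=Q4) = 0.022 + 0.073 + 0.014 + 0.051 + 0.022 = 0.182; P(Education=HS | Income=Q4) = 0.073/0.182 = 0.401099.
P(Income=Q5) = 0.042 + 0.048 + 0.066 + 0.070 + 0.031 = 0.257; P(Education=HS | Income=Q5) = 0.048/0.257 = 0.186770.
Difference = 0.21433.

0.21433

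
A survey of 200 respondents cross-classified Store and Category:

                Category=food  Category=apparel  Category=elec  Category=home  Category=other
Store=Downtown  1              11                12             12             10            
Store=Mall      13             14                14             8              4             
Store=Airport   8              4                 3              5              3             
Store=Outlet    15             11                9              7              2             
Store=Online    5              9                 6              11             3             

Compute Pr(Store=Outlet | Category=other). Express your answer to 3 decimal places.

Total with Category=other: 10 + 4 + 3 + 2 + 3 = 22.
P(Store=Outlet | Category=other) = 2/22 = 0.091.

0.091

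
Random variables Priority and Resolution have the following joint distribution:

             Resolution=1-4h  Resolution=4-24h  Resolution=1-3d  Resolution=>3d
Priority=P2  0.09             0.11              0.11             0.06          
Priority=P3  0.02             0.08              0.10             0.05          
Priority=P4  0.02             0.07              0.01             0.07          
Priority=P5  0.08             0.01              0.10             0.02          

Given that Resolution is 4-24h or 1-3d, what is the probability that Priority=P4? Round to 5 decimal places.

P(Resolution=4-24h) = 0.11 + 0.08 + 0.07 + 0.01 = 0.27.
P(Resolution=1-3d) = 0.11 + 0.10 + 0.01 + 0.10 = 0.32.
P(Resolution ∈ {4-24h, 1-3d}) = 0.27 + 0.32 = 0.59; P(Priority=P4, Resolution ∈ {4-24h, 1-3d}) = 0.07 + 0.01 = 0.08.
P(Priority=P4 | Resolution ∈ {4-24h, 1-3d}) = 0.08/0.59 = 0.13559.

0.13559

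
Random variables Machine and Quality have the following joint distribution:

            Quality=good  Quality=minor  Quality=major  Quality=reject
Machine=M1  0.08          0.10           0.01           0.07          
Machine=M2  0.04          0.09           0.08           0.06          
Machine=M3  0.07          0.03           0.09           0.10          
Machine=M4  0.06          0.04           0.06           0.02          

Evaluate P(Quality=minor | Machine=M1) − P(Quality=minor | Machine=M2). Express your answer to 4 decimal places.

0.0513

P(Machine=M1) = 0.08 + 0.10 + 0.01 + 0.07 = 0.26; P(Quality=minor | Machine=M1) = 0.10/0.26 = 0.38462.
P(Machine=M2) = 0.04 + 0.09 + 0.08 + 0.06 = 0.27; P(Quality=minor | Machine=M2) = 0.09/0.27 = 0.33333.
Difference = 0.0513.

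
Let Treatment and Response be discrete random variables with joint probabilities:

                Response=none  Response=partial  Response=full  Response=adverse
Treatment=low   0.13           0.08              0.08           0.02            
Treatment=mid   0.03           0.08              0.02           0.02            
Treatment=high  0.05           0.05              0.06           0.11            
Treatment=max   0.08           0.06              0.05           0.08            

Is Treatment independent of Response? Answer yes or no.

P(Treatment=low) = 0.31 and P(Response=adverse) = 0.23, so their product is 0.0713, but P(Treatment=low, Response=adverse) = 0.02. Since these differ, Treatment and Response are not independent.

no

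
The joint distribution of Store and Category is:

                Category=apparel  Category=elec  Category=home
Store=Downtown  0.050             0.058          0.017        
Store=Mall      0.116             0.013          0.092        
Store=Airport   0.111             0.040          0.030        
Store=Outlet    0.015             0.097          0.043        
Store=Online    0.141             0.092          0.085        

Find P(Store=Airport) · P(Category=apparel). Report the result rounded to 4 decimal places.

P(Store=Airport) = 0.111 + 0.040 + 0.030 = 0.181.
P(Category=apparel) = 0.050 + 0.116 + 0.111 + 0.015 + 0.141 = 0.433.
Product: 0.181 × 0.433 = 0.0784.

0.0784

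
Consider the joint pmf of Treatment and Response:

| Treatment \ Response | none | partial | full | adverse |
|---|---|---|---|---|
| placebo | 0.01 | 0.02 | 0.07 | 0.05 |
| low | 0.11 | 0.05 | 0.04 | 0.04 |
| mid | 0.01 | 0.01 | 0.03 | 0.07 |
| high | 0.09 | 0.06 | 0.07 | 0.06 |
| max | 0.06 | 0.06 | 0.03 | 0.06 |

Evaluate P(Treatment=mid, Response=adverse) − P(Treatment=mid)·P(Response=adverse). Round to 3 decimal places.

P(Treatment=mid) = 0.01 + 0.01 + 0.03 + 0.07 = 0.12.
P(Response=adverse) = 0.05 + 0.04 + 0.07 + 0.06 + 0.06 = 0.28.
P(Treatment=mid, Response=adverse) − P(Treatment=mid)P(Response=adverse) = 0.07 − 0.12×0.28 = 0.036.

0.036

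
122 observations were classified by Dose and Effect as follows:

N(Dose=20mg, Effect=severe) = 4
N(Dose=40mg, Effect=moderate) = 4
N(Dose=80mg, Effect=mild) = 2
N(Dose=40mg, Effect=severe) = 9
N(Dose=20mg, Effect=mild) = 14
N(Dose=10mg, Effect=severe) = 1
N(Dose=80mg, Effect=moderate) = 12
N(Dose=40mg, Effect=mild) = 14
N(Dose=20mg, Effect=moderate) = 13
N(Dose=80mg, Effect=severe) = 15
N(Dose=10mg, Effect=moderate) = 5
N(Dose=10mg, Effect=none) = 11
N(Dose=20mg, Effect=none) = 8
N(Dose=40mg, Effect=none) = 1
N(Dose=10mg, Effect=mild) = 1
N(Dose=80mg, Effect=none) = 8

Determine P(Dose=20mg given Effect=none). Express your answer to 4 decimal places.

0.2857

Total with Effect=none: 11 + 8 + 1 + 8 = 28.
P(Dose=20mg | Effect=none) = 8/28 = 0.2857.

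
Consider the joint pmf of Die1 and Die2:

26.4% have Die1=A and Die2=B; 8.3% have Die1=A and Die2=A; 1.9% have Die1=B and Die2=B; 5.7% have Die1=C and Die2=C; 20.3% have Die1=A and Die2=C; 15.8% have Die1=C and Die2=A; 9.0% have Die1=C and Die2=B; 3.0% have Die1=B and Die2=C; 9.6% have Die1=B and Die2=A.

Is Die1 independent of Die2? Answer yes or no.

P(Die1=A) = 0.550 and P(Die2=A) = 0.337, so their product is 0.18535, but P(Die1=A, Die2=A) = 0.083. Since these differ, Die1 and Die2 are not independent.

no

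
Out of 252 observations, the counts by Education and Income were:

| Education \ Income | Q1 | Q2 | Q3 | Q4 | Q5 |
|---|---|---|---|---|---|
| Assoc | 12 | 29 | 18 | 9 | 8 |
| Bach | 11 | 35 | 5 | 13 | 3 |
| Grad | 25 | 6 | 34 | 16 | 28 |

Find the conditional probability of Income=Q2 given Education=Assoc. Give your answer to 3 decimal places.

0.382

Total with Education=Assoc: 12 + 29 + 18 + 9 + 8 = 76.
P(Income=Q2 | Education=Assoc) = 29/76 = 0.382.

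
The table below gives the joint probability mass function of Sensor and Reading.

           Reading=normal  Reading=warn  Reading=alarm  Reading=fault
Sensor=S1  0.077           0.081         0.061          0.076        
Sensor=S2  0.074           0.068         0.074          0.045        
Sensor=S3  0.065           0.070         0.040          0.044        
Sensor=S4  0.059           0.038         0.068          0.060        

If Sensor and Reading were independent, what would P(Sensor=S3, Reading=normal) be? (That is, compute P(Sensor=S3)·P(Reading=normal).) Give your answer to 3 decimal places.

P(Sensor=S3) = 0.065 + 0.070 + 0.040 + 0.044 = 0.219.
P(Reading=normal) = 0.077 + 0.074 + 0.065 + 0.059 = 0.275.
Product: 0.219 × 0.275 = 0.060.

0.060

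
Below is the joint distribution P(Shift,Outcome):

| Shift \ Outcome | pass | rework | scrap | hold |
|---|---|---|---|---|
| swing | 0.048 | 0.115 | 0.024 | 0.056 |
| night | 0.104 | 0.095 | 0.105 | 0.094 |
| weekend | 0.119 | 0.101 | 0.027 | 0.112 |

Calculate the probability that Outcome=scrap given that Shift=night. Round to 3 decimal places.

0.264

P(Shift=night) = 0.104 + 0.095 + 0.105 + 0.094 = 0.398.
P(Outcome=scrap | Shift=night) = 0.105/0.398 = 0.264.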